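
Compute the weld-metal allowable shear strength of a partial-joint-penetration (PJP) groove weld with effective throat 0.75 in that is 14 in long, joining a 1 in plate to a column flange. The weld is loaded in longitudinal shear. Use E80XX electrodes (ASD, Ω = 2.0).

R_n/Ω ≈ 252 kips

E80XX → F_EXX = 80 ksi.
Effective throat (given) t_e = 0.75 in.
A_we = 0.75 × 14 = 10.5 in².
F_nw = 0.6 F_EXX = 48 ksi.
R_n/Ω = (48 × 10.5) / 2.0 = 252 kips.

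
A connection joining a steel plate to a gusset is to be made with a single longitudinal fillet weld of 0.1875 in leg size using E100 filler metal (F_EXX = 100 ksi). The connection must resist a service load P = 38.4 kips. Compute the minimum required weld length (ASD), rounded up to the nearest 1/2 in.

L = 10 in

Throat t_e = 0.707 × 0.1875 = 0.1326 in.
r_n/Ω = (0.6 × 100 × 0.1326) / 2.0 = 3.977 kip/in.
L_req = P / (r_n/Ω) = 38.4 / 3.977 = 9.656 in total.
Round up → use L = 10 in.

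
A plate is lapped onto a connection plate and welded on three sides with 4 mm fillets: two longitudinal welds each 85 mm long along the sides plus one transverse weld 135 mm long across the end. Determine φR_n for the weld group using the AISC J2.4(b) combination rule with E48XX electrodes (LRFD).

E48XX → F_EXX = 480 MPa.
t_e = 0.707 × 4 = 2.828 mm.
R_nwl = 0.6 × 480 × 2.828 × 170 × 10⁻³ = 138.5 kN (longitudinal, 2 welds).
R_nwt = 0.6 × 480 × 2.828 × 135 × 10⁻³ = 110 kN (transverse, base value).
(i) R_nwl + R_nwt = 248.4 kN; (ii) 0.85 R_nwl + 1.5 R_nwt = 282.6 kN.
R_n = max = 282.6 kN [governs: (ii)]; φR_n = 212 kN.

φR_n ≈ 212 kN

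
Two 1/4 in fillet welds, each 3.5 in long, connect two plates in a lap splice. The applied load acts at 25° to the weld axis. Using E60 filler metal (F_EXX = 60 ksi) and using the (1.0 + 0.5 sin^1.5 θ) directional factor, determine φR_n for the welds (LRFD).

φR_n ≈ 38 kip

t_e = 0.707 × 0.25 = 0.1767 in; A_we = 0.1767 × 7 = 1.237 in².
Directional factor: 1.0 + 0.5 sin^1.5(25°) = 1.137.
F_nw = 0.6 × 60 × 1.137 = 40.95 ksi.
φR_n = 0.75 × 40.95 × 1.237 = 37.99 kip.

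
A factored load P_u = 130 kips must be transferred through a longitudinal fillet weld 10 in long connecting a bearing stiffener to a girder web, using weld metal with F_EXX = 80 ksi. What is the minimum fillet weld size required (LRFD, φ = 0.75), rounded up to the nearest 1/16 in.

Total weld length L = 10 in.
Required throat t_e = P_u / (φ × 0.6 F_EXX × L) = 130 / (0.75 × 0.6 × 80 × 10) = 0.3611 in.
Required leg w = t_e / 0.707 = 0.5108 in → use 9/16 in.

w = 9/16 in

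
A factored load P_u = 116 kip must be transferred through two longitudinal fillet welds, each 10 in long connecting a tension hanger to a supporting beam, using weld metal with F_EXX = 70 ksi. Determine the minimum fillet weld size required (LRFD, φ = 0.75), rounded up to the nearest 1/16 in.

Total weld length L = 20 in.
Required throat t_e = P_u / (φ × 0.6 F_EXX × L) = 116 / (0.75 × 0.6 × 70 × 20) = 0.1841 in.
Required leg w = t_e / 0.707 = 0.2604 in → use 5/16 in.

w = 5/16 in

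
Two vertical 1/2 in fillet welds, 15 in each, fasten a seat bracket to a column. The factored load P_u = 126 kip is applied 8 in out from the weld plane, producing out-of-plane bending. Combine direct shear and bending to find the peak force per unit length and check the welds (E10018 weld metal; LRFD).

f_max ≈ 14.1 kip/in; adequate

E100XX → F_EXX = 100 ksi.
L_w = 2 × 15 = 30 in; section modulus (unit throat) S = 2 × L²/6 = 75 in².
Direct shear f_v = P/L_w = 126/30 = 4.2 kip/in.
Moment M = P × e = 126 × 8 = 1008 kip·in; bending f_b = M/S = 13.44 kip/in.
f_max = √(f_v² + f_b²) = √(4.2² + 13.44²) = 14.08 kip/in.
φr_n = 0.75 × 0.6 × 100 × (0.707 × 0.5) = 15.91 kip/in → adequate.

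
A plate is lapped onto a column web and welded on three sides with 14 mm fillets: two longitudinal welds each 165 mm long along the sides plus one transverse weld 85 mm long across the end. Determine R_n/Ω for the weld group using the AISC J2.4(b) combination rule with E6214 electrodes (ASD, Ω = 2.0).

R_n/Ω ≈ 764 kN

E62XX → F_EXX = 620 MPa.
t_e = 0.707 × 14 = 9.898 mm.
R_nwl = 0.6 × 620 × 9.898 × 330 × 10⁻³ = 1215 kN (longitudinal, 2 welds).
R_nwt = 0.6 × 620 × 9.898 × 85 × 10⁻³ = 313 kN (transverse, base value).
(i) R_nwl + R_nwt = 1528 kN; (ii) 0.85 R_nwl + 1.5 R_nwt = 1502 kN.
R_n = max = 1528 kN [governs: (i)]; R_n/Ω = 764 kN.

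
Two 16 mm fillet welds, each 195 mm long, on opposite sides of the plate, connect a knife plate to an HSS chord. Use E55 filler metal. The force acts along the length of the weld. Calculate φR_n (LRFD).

φR_n ≈ 1090 kN

E55XX → F_EXX = 550 MPa.
Effective throat t_e = 0.707 × 16 = 11.31 mm.
Total length L = 390 mm; A_we = 11.31 × 390 = 4412 mm².
F_nw = 0.6 F_EXX = 0.6 × 550 = 330 MPa.
φR_n = 0.75 × 330 × 4412 × 10⁻³ = 1092 kN.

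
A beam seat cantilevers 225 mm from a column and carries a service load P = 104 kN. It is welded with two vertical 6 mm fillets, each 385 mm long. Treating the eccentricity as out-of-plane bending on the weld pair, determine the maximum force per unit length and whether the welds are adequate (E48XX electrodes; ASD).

E48XX → F_EXX = 480 MPa.
L_w = 2 × 385 = 770 mm; section modulus (unit throat) S = 2 × L²/6 = 49410 mm².
Direct shear f_v = P/L_w = 104×10³/770 = 135.1 N/mm.
Moment M = P × e = 104×10³ × 225 = 23400000 N·mm; bending f_b = M/S = 473.6 N/mm.
f_max = √(f_v² + f_b²) = √(135.1² + 473.6²) = 492.5 N/mm.
r_n/Ω = (1/2.0) × 0.6 × 480 × (0.707 × 6) = 610.8 N/mm → adequate.

f_max ≈ 492 N/mm; adequate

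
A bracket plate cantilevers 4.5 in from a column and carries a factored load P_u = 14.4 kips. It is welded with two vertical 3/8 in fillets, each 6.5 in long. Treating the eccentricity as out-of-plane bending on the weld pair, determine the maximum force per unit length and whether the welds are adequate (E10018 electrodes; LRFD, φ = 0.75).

E100XX → F_EXX = 100 ksi.
L_w = 2 × 6.5 = 13 in; section modulus (unit throat) S = 2 × L²/6 = 14.08 in².
Direct shear f_v = P/L_w = 14.4/13 = 1.108 kip/in.
Moment M = P × e = 14.4 × 4.5 = 64.8 kip·in; bending f_b = M/S = 4.601 kip/in.
f_max = √(f_v² + f_b²) = √(1.108² + 4.601²) = 4.733 kip/in.
φr_n = 0.75 × 0.6 × 100 × (0.707 × 0.375) = 11.93 kip/in → adequate.

f_max ≈ 4.73 kip/in; adequate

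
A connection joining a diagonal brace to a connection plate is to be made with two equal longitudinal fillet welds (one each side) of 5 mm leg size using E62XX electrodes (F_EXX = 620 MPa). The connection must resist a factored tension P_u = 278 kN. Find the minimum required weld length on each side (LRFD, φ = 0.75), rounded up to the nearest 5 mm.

L = 145 mm on each side

Throat t_e = 0.707 × 5 = 3.535 mm.
φr_n = 0.75 × 0.6 × 620 × 3.535 × 10⁻³ = 0.9863 kN/mm.
L_req = P_u / φr_n = 278 / 0.9863 = 281.9 mm total.
Per side: 281.9 / 2 = 140.9 mm.
Round up → use L = 145 mm on each side.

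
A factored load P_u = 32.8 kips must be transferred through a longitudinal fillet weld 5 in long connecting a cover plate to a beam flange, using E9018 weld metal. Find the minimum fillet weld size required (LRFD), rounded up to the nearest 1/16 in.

E90XX → F_EXX = 90 ksi.
Total weld length L = 5 in.
Required throat t_e = P_u / (φ × 0.6 F_EXX × L) = 32.8 / (0.75 × 0.6 × 90 × 5) = 0.162 in.
Required leg w = t_e / 0.707 = 0.2291 in → use 1/4 in.

w = 1/4 in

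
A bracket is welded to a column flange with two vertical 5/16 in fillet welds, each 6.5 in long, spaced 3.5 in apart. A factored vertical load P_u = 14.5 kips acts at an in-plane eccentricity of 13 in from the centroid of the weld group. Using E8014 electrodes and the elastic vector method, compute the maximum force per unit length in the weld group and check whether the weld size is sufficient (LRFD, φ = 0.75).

f_max ≈ 8.71 kip/in; NOT adequate

E80XX → F_EXX = 80 ksi.
Total weld length L_w = 13 in. Treat welds as unit-width lines.
Polar moment about centroid: J = 2[d³/12 + d(b/2)²] = 2[6.5³/12 + 6.5×1.75²] = 85.58 in³.
Direct shear f_v = P/L_w = 14.5 / 13 = 1.115 kip/in (vertical).
Torsion M = P·e = 14.5 × 13 = 188.5 kip·in.
Critical point at (x, y) = (1.75, 3.25) from centroid. f_tx = M·y/J = 7.158 kip/in; f_ty = M·x/J = 3.854 kip/in.
Resultant f_max = √[f_tx² + (f_v + f_ty)²] = √[7.158² + (1.115 + 3.854)²] = 8.714 kip/in.
Capacity per unit length: φr_n = 0.75 × 0.6 × 80 × (0.707 × 0.3125) = 7.954 kip/in.
8.714 > 7.954 → NOT adequate.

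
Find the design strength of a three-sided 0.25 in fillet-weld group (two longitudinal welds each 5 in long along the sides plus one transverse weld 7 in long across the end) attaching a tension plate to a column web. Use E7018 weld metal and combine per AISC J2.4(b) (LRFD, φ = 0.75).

φR_n ≈ 106 kips

E70XX → F_EXX = 70 ksi.
t_e = 0.707 × 0.25 = 0.1767 in.
R_nwl = 0.6 × 70 × 0.1767 × 10 = 74.23 kips (longitudinal, 2 welds).
R_nwt = 0.6 × 70 × 0.1767 × 7 = 51.96 kips (transverse, base value).
(i) R_nwl + R_nwt = 126.2 kips; (ii) 0.85 R_nwl + 1.5 R_nwt = 141 kips.
R_n = max = 141 kips [governs: (ii)]; φR_n = 105.8 kips.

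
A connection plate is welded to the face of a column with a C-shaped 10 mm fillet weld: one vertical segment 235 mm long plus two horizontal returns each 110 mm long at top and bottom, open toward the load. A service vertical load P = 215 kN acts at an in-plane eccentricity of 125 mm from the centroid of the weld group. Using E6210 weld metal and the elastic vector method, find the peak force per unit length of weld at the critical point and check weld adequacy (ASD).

E62XX → F_EXX = 620 MPa.
Total weld length L_w = 455 mm. Treat welds as unit-width lines.
Centroid: x̄ = 2×110×55 / 455 = 26.59 mm from the vertical weld.
Polar moment about centroid: J = I_x + I_y = [235³/12 + 2×110×117.5²] + [235×26.59² + 2(110³/12 + 110×28.41²)] = 4684000 mm³.
Direct shear f_v = P/L_w = 215×10³ / 455 = 472.5 N/mm (vertical).
Torsion M = P·e = 215×10³ × 125 = 26875000 N·mm.
Critical point at (x, y) = (83.41, 117.5) from centroid. f_tx = M·y/J = 674.1 N/mm; f_ty = M·x/J = 478.5 N/mm.
Resultant f_max = √[f_tx² + (f_v + f_ty)²] = √[674.1² + (472.5 + 478.5)²] = 1166 N/mm.
Capacity per unit length: r_n/Ω = (1/2.0) × 0.6 × 620 × (0.707 × 10) = 1315 N/mm.
1166 ≤ 1315 → adequate.

f_max ≈ 1170 N/mm; adequate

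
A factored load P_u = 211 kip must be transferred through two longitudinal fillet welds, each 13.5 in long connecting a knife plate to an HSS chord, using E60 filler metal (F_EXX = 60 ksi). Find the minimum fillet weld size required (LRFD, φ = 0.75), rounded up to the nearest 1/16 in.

Total weld length L = 27 in.
Required throat t_e = P_u / (φ × 0.6 F_EXX × L) = 211 / (0.75 × 0.6 × 60 × 27) = 0.2894 in.
Required leg w = t_e / 0.707 = 0.4094 in → use 7/16 in.

w = 7/16 in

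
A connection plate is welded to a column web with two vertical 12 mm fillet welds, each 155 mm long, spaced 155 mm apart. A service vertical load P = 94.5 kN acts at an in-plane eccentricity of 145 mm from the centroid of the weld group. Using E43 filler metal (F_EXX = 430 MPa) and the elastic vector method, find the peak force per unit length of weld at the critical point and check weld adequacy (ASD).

f_max ≈ 848 N/mm; adequate

Total weld length L_w = 310 mm. Treat welds as unit-width lines.
Polar moment about centroid: J = 2[d³/12 + d(b/2)²] = 2[155³/12 + 155×77.5²] = 2483000 mm³.
Direct shear f_v = P/L_w = 94.5×10³ / 310 = 304.8 N/mm (vertical).
Torsion M = P·e = 94.5×10³ × 145 = 13702000 N·mm.
Critical point at (x, y) = (77.5, 77.5) from centroid. f_tx = M·y/J = 427.8 N/mm; f_ty = M·x/J = 427.8 N/mm.
Resultant f_max = √[f_tx² + (f_v + f_ty)²] = √[427.8² + (304.8 + 427.8)²] = 848.3 N/mm.
Capacity per unit length: r_n/Ω = (1/2.0) × 0.6 × 430 × (0.707 × 12) = 1094 N/mm.
848.3 ≤ 1094 → adequate.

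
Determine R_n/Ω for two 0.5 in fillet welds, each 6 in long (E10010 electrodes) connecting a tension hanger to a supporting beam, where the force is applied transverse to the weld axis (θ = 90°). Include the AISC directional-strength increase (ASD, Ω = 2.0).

E100XX → F_EXX = 100 ksi.
t_e = 0.707 × 0.5 = 0.3535 in; A_we = 0.3535 × 12 = 4.242 in².
Directional factor: 1.0 + 0.5 sin^1.5(90°) = 1.5.
F_nw = 0.6 × 100 × 1.5 = 90 ksi.
R_n/Ω = (90 × 4.242) / 2.0 = 190.9 kips.

R_n/Ω ≈ 191 kips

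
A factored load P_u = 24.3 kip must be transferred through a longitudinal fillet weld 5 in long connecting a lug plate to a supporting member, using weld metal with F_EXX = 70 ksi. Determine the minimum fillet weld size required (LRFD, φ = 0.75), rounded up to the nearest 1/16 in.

Total weld length L = 5 in.
Required throat t_e = P_u / (φ × 0.6 F_EXX × L) = 24.3 / (0.75 × 0.6 × 70 × 5) = 0.1543 in.
Required leg w = t_e / 0.707 = 0.2182 in → use 1/4 in.

w = 1/4 in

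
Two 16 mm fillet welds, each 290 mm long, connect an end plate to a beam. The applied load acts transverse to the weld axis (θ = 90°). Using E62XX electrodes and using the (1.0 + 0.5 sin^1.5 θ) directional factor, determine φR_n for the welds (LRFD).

E62XX → F_EXX = 620 MPa.
t_e = 0.707 × 16 = 11.31 mm; A_we = 11.31 × 580 = 6561 mm².
Directional factor: 1.0 + 0.5 sin^1.5(90°) = 1.5.
F_nw = 0.6 × 620 × 1.5 = 558 MPa.
φR_n = 0.75 × 558 × 6561 × 10⁻³ = 2746 kN.

φR_n ≈ 2750 kN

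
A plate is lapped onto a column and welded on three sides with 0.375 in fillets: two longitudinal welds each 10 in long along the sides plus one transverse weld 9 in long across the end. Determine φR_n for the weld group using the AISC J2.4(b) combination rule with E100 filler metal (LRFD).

φR_n ≈ 364 kip

E100XX → F_EXX = 100 ksi.
t_e = 0.707 × 0.375 = 0.2651 in.
R_nwl = 0.6 × 100 × 0.2651 × 20 = 318.2 kip (longitudinal, 2 welds).
R_nwt = 0.6 × 100 × 0.2651 × 9 = 143.2 kip (transverse, base value).
(i) R_nwl + R_nwt = 461.3 kip; (ii) 0.85 R_nwl + 1.5 R_nwt = 485.2 kip.
R_n = max = 485.2 kip [governs: (ii)]; φR_n = 363.9 kip.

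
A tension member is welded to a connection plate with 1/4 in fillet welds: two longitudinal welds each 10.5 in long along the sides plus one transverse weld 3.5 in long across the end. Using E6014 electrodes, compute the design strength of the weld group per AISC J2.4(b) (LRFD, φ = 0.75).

φR_n ≈ 117 kips

E60XX → F_EXX = 60 ksi.
t_e = 0.707 × 0.25 = 0.1767 in.
R_nwl = 0.6 × 60 × 0.1767 × 21 = 133.6 kips (longitudinal, 2 welds).
R_nwt = 0.6 × 60 × 0.1767 × 3.5 = 22.27 kips (transverse, base value).
(i) R_nwl + R_nwt = 155.9 kips; (ii) 0.85 R_nwl + 1.5 R_nwt = 147 kips.
R_n = max = 155.9 kips [governs: (i)]; φR_n = 116.9 kips.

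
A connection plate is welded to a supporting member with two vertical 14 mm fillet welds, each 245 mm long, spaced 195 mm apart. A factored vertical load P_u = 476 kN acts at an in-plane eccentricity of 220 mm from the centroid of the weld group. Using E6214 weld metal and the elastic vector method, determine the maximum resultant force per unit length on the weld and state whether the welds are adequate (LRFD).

E62XX → F_EXX = 620 MPa.
Total weld length L_w = 490 mm. Treat welds as unit-width lines.
Polar moment about centroid: J = 2[d³/12 + d(b/2)²] = 2[245³/12 + 245×97.5²] = 7109000 mm³.
Direct shear f_v = P/L_w = 476×10³ / 490 = 971.4 N/mm (vertical).
Torsion M = P·e = 476×10³ × 220 = 104720000 N·mm.
Critical point at (x, y) = (97.5, 122.5) from centroid. f_tx = M·y/J = 1804 N/mm; f_ty = M·x/J = 1436 N/mm.
Resultant f_max = √[f_tx² + (f_v + f_ty)²] = √[1804² + (971.4 + 1436)²] = 3009 N/mm.
Capacity per unit length: φr_n = 0.75 × 0.6 × 620 × (0.707 × 14) = 2762 N/mm.
3009 > 2762 → NOT adequate.

f_max ≈ 3010 N/mm; NOT adequate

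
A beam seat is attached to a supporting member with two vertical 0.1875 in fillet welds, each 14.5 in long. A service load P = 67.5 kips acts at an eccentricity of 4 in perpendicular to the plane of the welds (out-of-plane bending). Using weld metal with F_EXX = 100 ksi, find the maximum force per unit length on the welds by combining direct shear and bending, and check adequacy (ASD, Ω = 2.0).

f_max ≈ 4.5 kip/in; NOT adequate

L_w = 2 × 14.5 = 29 in; section modulus (unit throat) S = 2 × L²/6 = 70.08 in².
Direct shear f_v = P/L_w = 67.5/29 = 2.328 kip/in.
Moment M = P × e = 67.5 × 4 = 270 kip·in; bending f_b = M/S = 3.853 kip/in.
f_max = √(f_v² + f_b²) = √(2.328² + 3.853²) = 4.501 kip/in.
r_n/Ω = (1/2.0) × 0.6 × 100 × (0.707 × 0.1875) = 3.977 kip/in → NOT adequate.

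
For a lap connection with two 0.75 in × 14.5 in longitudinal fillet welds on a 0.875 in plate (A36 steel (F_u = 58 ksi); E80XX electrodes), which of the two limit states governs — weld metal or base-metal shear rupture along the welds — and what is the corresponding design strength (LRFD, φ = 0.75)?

φR_n ≈ 554 kips (weld metal governs)

E80XX → F_EXX = 80 ksi.
t_e = 0.707 × 0.75 = 0.5302 in; L = 29 in.
Weld metal: φR_n = 0.75 × 0.6 × 80 × 0.5302 × 29 = 553.6 kips.
Base metal (shear rupture): φR_n = 0.75 × 0.6 × 58 × 0.875 × 29 = 662.3 kips.
Governing: weld metal.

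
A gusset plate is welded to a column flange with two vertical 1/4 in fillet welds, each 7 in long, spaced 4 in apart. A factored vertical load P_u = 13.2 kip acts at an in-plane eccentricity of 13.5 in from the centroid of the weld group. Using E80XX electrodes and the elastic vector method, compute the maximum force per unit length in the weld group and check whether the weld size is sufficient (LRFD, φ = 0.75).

f_max ≈ 6.86 kip/in; NOT adequate

E80XX → F_EXX = 80 ksi.
Total weld length L_w = 14 in. Treat welds as unit-width lines.
Polar moment about centroid: J = 2[d³/12 + d(b/2)²] = 2[7³/12 + 7×2²] = 113.2 in³.
Direct shear f_v = P/L_w = 13.2 / 14 = 0.9429 kip/in (vertical).
Torsion M = P·e = 13.2 × 13.5 = 178.2 kip·in.
Critical point at (x, y) = (2, 3.5) from centroid. f_tx = M·y/J = 5.511 kip/in; f_ty = M·x/J = 3.149 kip/in.
Resultant f_max = √[f_tx² + (f_v + f_ty)²] = √[5.511² + (0.9429 + 3.149)²] = 6.864 kip/in.
Capacity per unit length: φr_n = 0.75 × 0.6 × 80 × (0.707 × 0.25) = 6.363 kip/in.
6.864 > 6.363 → NOT adequate.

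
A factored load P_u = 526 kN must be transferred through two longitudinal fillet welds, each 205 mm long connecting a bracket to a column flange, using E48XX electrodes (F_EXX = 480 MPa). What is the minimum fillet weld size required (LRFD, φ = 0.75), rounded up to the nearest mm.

Total weld length L = 410 mm.
Required throat t_e = P_u / (φ × 0.6 F_EXX × L) = 526 / (0.75 × 0.6 × 480 × 410 × 10⁻³) = 5.939 mm.
Required leg w = t_e / 0.707 = 8.401 mm → use 9 mm.

w = 9 mm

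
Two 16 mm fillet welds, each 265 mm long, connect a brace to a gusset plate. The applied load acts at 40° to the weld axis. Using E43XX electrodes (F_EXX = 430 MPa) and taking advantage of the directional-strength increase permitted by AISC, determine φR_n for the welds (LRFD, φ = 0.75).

t_e = 0.707 × 16 = 11.31 mm; A_we = 11.31 × 530 = 5995 mm².
Directional factor: 1.0 + 0.5 sin^1.5(40°) = 1.258.
F_nw = 0.6 × 430 × 1.258 = 324.5 MPa.
φR_n = 0.75 × 324.5 × 5995 × 10⁻³ = 1459 kN.

φR_n ≈ 1460 kN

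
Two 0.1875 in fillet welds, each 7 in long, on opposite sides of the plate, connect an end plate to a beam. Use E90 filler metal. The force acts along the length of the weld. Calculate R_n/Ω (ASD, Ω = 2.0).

E90XX → F_EXX = 90 ksi.
Effective throat t_e = 0.707 × 0.1875 = 0.1326 in.
Total length L = 14 in; A_we = 0.1326 × 14 = 1.856 in².
F_nw = 0.6 F_EXX = 0.6 × 90 = 54 ksi.
R_n = 54 × 1.856 = 100.2 kip; R_n/Ω = 100.2/2.0 = 50.11 kip.

R_n/Ω ≈ 50.1 kip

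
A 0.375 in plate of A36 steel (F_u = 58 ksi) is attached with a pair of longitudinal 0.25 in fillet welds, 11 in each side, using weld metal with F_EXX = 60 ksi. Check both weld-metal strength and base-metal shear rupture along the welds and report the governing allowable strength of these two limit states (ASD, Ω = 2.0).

R_n/Ω ≈ 70 kips (weld metal governs)

t_e = 0.707 × 0.25 = 0.1767 in; L = 22 in.
Weld metal: R_n/Ω = (1/2.0) × 0.6 × 60 × 0.1767 × 22 = 69.99 kips.
Base metal (shear rupture): R_n/Ω = (1/2.0) × 0.6 × 58 × 0.375 × 22 = 143.5 kips.
Governing: weld metal.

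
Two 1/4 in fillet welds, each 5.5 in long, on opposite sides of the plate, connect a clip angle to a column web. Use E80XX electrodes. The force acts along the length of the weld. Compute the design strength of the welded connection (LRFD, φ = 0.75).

E80XX → F_EXX = 80 ksi.
Effective throat t_e = 0.707 × 0.25 = 0.1767 in.
Total length L = 11 in; A_we = 0.1767 × 11 = 1.944 in².
F_nw = 0.6 F_EXX = 0.6 × 80 = 48 ksi.
φR_n = 0.75 × 48 × 1.944 = 69.99 kip.

φR_n ≈ 70 kip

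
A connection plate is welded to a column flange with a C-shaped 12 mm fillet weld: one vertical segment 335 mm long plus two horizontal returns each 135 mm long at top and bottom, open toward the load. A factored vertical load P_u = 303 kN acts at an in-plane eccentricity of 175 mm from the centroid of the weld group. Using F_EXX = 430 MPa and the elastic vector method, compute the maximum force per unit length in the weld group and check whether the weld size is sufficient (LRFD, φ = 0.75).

f_max ≈ 1230 N/mm; adequate

Total weld length L_w = 605 mm. Treat welds as unit-width lines.
Centroid: x̄ = 2×135×67.5 / 605 = 30.12 mm from the vertical weld.
Polar moment about centroid: J = I_x + I_y = [335³/12 + 2×135×167.5²] + [335×30.12² + 2(135³/12 + 135×37.38²)] = 11800000 mm³.
Direct shear f_v = P/L_w = 303×10³ / 605 = 500.8 N/mm (vertical).
Torsion M = P·e = 303×10³ × 175 = 53025000 N·mm.
Critical point at (x, y) = (104.9, 167.5) from centroid. f_tx = M·y/J = 752.7 N/mm; f_ty = M·x/J = 471.3 N/mm.
Resultant f_max = √[f_tx² + (f_v + f_ty)²] = √[752.7² + (500.8 + 471.3)²] = 1229 N/mm.
Capacity per unit length: φr_n = 0.75 × 0.6 × 430 × (0.707 × 12) = 1642 N/mm.
1229 ≤ 1642 → adequate.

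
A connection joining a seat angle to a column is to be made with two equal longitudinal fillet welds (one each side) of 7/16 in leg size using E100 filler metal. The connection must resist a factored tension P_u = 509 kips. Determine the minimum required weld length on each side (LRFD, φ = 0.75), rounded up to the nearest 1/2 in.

E100XX → F_EXX = 100 ksi.
Throat t_e = 0.707 × 0.4375 = 0.3093 in.
φr_n = 0.75 × 0.6 × 100 × 0.3093 = 13.92 kips/in.
L_req = P_u / φr_n = 509 / 13.92 = 36.57 in total.
Per side: 36.57 / 2 = 18.28 in.
Round up → use L = 18.5 in on each side.

L = 18.5 in on each side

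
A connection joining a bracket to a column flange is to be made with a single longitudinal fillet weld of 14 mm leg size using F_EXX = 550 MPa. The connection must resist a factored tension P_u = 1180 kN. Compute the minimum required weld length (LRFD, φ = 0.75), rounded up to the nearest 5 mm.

Throat t_e = 0.707 × 14 = 9.898 mm.
φr_n = 0.75 × 0.6 × 550 × 9.898 × 10⁻³ = 2.45 kN/mm.
L_req = P_u / φr_n = 1180 / 2.45 = 481.7 mm total.
Round up → use L = 485 mm.

L = 485 mm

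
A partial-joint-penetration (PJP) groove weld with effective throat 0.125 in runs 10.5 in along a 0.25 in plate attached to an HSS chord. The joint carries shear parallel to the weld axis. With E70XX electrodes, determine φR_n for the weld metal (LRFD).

φR_n ≈ 41.3 kips

E70XX → F_EXX = 70 ksi.
Effective throat (given) t_e = 0.125 in.
A_we = 0.125 × 10.5 = 1.312 in².
F_nw = 0.6 F_EXX = 42 ksi.
φR_n = 0.75 × 42 × 1.312 = 41.34 kips.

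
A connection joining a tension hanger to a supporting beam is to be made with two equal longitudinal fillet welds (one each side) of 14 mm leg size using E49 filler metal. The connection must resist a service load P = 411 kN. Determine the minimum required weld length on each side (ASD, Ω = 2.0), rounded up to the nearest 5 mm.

E49XX → F_EXX = 490 MPa.
Throat t_e = 0.707 × 14 = 9.898 mm.
r_n/Ω = (0.6 × 490 × 9.898) / 2.0 = 1455 N/mm = 1.455 kN/mm.
L_req = P / (r_n/Ω) = 411 / 1.455 = 282.5 mm total.
Per side: 282.5 / 2 = 141.2 mm.
Round up → use L = 145 mm on each side.

L = 145 mm on each side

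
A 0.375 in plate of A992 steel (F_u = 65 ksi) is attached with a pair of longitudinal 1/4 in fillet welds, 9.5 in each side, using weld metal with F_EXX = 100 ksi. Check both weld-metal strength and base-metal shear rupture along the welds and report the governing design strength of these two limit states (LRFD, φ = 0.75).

t_e = 0.707 × 0.25 = 0.1767 in; L = 19 in.
Weld metal: φR_n = 0.75 × 0.6 × 100 × 0.1767 × 19 = 151.1 kips.
Base metal (shear rupture): φR_n = 0.75 × 0.6 × 65 × 0.375 × 19 = 208.4 kips.
Governing: weld metal.

φR_n ≈ 151 kips (weld metal governs)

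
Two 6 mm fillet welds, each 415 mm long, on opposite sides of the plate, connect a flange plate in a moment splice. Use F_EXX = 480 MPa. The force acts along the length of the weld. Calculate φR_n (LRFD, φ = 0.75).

φR_n ≈ 761 kN

Effective throat t_e = 0.707 × 6 = 4.242 mm.
Total length L = 830 mm; A_we = 4.242 × 830 = 3521 mm².
F_nw = 0.6 F_EXX = 0.6 × 480 = 288 MPa.
φR_n = 0.75 × 288 × 3521 × 10⁻³ = 760.5 kN.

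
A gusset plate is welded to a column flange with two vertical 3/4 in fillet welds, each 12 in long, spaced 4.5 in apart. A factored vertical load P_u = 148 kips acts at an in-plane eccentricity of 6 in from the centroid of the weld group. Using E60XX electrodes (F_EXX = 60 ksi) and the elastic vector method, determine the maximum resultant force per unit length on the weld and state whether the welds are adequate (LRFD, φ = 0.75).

f_max ≈ 17.1 kip/in; NOT adequate

Total weld length L_w = 24 in. Treat welds as unit-width lines.
Polar moment about centroid: J = 2[d³/12 + d(b/2)²] = 2[12³/12 + 12×2.25²] = 409.5 in³.
Direct shear f_v = P/L_w = 148 / 24 = 6.167 kip/in (vertical).
Torsion M = P·e = 148 × 6 = 888 kip·in.
Critical point at (x, y) = (2.25, 6) from centroid. f_tx = M·y/J = 13.01 kip/in; f_ty = M·x/J = 4.879 kip/in.
Resultant f_max = √[f_tx² + (f_v + f_ty)²] = √[13.01² + (6.167 + 4.879)²] = 17.07 kip/in.
Capacity per unit length: φr_n = 0.75 × 0.6 × 60 × (0.707 × 0.75) = 14.32 kip/in.
17.07 > 14.32 → NOT adequate.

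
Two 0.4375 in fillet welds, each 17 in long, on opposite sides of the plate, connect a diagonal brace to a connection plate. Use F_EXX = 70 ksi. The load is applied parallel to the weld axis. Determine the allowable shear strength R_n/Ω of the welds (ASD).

Effective throat t_e = 0.707 × 0.4375 = 0.3093 in.
Total length L = 34 in; A_we = 0.3093 × 34 = 10.52 in².
F_nw = 0.6 F_EXX = 0.6 × 70 = 42 ksi.
R_n = 42 × 10.52 = 441.7 kip; R_n/Ω = 441.7/2.0 = 220.8 kip.

R_n/Ω ≈ 221 kip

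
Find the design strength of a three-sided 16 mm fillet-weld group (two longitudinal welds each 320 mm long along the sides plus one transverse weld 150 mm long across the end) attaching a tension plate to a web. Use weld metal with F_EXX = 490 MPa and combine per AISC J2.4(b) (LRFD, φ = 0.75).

φR_n ≈ 1970 kN

t_e = 0.707 × 16 = 11.31 mm.
R_nwl = 0.6 × 490 × 11.31 × 640 × 10⁻³ = 2128 kN (longitudinal, 2 welds).
R_nwt = 0.6 × 490 × 11.31 × 150 × 10⁻³ = 498.9 kN (transverse, base value).
(i) R_nwl + R_nwt = 2627 kN; (ii) 0.85 R_nwl + 1.5 R_nwt = 2557 kN.
R_n = max = 2627 kN [governs: (i)]; φR_n = 1970 kN.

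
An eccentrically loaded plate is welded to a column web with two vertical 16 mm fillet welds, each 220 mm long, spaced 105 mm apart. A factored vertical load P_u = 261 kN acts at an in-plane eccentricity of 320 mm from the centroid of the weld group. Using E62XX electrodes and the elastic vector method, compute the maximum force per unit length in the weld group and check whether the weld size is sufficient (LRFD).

f_max ≈ 3700 N/mm; NOT adequate

E62XX → F_EXX = 620 MPa.
Total weld length L_w = 440 mm. Treat welds as unit-width lines.
Polar moment about centroid: J = 2[d³/12 + d(b/2)²] = 2[220³/12 + 220×52.5²] = 2987000 mm³.
Direct shear f_v = P/L_w = 261×10³ / 440 = 593.2 N/mm (vertical).
Torsion M = P·e = 261×10³ × 320 = 83520000 N·mm.
Critical point at (x, y) = (52.5, 110) from centroid. f_tx = M·y/J = 3075 N/mm; f_ty = M·x/J = 1468 N/mm.
Resultant f_max = √[f_tx² + (f_v + f_ty)²] = √[3075² + (593.2 + 1468)²] = 3702 N/mm.
Capacity per unit length: φr_n = 0.75 × 0.6 × 620 × (0.707 × 16) = 3156 N/mm.
3702 > 3156 → NOT adequate.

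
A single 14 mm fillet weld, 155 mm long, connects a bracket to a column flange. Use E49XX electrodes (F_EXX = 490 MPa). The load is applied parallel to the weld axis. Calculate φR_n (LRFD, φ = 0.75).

φR_n ≈ 338 kN

Effective throat t_e = 0.707 × 14 = 9.898 mm.
Total length L = 155 mm; A_we = 9.898 × 155 = 1534 mm².
F_nw = 0.6 F_EXX = 0.6 × 490 = 294 MPa.
φR_n = 0.75 × 294 × 1534 × 10⁻³ = 338.3 kN.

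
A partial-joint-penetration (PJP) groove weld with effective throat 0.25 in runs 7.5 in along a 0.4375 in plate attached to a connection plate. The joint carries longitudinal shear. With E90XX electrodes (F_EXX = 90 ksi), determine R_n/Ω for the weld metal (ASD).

R_n/Ω ≈ 50.6 kips

Effective throat (given) t_e = 0.25 in.
A_we = 0.25 × 7.5 = 1.875 in².
F_nw = 0.6 F_EXX = 54 ksi.
R_n/Ω = (54 × 1.875) / 2.0 = 50.62 kips.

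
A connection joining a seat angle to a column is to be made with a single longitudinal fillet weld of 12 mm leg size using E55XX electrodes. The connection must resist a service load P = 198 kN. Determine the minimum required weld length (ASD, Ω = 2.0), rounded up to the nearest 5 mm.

E55XX → F_EXX = 550 MPa.
Throat t_e = 0.707 × 12 = 8.484 mm.
r_n/Ω = (0.6 × 550 × 8.484) / 2.0 = 1400 N/mm = 1.4 kN/mm.
L_req = P / (r_n/Ω) = 198 / 1.4 = 141.4 mm total.
Round up → use L = 145 mm.

L = 145 mm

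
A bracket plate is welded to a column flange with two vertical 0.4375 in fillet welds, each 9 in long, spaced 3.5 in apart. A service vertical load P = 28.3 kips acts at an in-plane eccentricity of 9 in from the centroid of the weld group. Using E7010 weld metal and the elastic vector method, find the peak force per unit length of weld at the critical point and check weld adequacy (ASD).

f_max ≈ 7.67 kip/in; NOT adequate

E70XX → F_EXX = 70 ksi.
Total weld length L_w = 18 in. Treat welds as unit-width lines.
Polar moment about centroid: J = 2[d³/12 + d(b/2)²] = 2[9³/12 + 9×1.75²] = 176.6 in³.
Direct shear f_v = P/L_w = 28.3 / 18 = 1.572 kip/in (vertical).
Torsion M = P·e = 28.3 × 9 = 254.7 kip·in.
Critical point at (x, y) = (1.75, 4.5) from centroid. f_tx = M·y/J = 6.489 kip/in; f_ty = M·x/J = 2.524 kip/in.
Resultant f_max = √[f_tx² + (f_v + f_ty)²] = √[6.489² + (1.572 + 2.524)²] = 7.674 kip/in.
Capacity per unit length: r_n/Ω = (1/2.0) × 0.6 × 70 × (0.707 × 0.4375) = 6.496 kip/in.
7.674 > 6.496 → NOT adequate.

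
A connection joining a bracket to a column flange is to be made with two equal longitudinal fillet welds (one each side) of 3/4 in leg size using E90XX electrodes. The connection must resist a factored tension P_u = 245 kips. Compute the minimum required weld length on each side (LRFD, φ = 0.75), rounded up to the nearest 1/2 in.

E90XX → F_EXX = 90 ksi.
Throat t_e = 0.707 × 0.75 = 0.5302 in.
φr_n = 0.75 × 0.6 × 90 × 0.5302 = 21.48 kips/in.
L_req = P_u / φr_n = 245 / 21.48 = 11.41 in total.
Per side: 11.41 / 2 = 5.704 in.
Round up → use L = 6 in on each side.

L = 6 in on each side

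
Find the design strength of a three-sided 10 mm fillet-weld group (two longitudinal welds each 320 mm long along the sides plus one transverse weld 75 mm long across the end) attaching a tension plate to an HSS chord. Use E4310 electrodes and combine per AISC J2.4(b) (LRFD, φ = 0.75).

E43XX → F_EXX = 430 MPa.
t_e = 0.707 × 10 = 7.07 mm.
R_nwl = 0.6 × 430 × 7.07 × 640 × 10⁻³ = 1167 kN (longitudinal, 2 welds).
R_nwt = 0.6 × 430 × 7.07 × 75 × 10⁻³ = 136.8 kN (transverse, base value).
(i) R_nwl + R_nwt = 1304 kN; (ii) 0.85 R_nwl + 1.5 R_nwt = 1197 kN.
R_n = max = 1304 kN [governs: (i)]; φR_n = 978.2 kN.

φR_n ≈ 978 kN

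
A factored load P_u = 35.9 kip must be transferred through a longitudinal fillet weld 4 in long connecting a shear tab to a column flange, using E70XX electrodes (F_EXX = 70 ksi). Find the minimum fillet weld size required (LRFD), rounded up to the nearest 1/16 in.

w = 7/16 in

Total weld length L = 4 in.
Required throat t_e = P_u / (φ × 0.6 F_EXX × L) = 35.9 / (0.75 × 0.6 × 70 × 4) = 0.2849 in.
Required leg w = t_e / 0.707 = 0.403 in → use 7/16 in.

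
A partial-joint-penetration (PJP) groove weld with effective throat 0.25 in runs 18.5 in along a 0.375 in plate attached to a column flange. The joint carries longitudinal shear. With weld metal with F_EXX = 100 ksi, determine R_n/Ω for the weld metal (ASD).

R_n/Ω ≈ 139 kip

Effective throat (given) t_e = 0.25 in.
A_we = 0.25 × 18.5 = 4.625 in².
F_nw = 0.6 F_EXX = 60 ksi.
R_n/Ω = (60 × 4.625) / 2.0 = 138.8 kip.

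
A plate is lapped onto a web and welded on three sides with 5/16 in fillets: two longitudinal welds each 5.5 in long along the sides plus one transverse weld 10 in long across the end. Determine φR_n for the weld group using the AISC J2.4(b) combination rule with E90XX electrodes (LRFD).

φR_n ≈ 218 kips

E90XX → F_EXX = 90 ksi.
t_e = 0.707 × 0.3125 = 0.2209 in.
R_nwl = 0.6 × 90 × 0.2209 × 11 = 131.2 kips (longitudinal, 2 welds).
R_nwt = 0.6 × 90 × 0.2209 × 10 = 119.3 kips (transverse, base value).
(i) R_nwl + R_nwt = 250.5 kips; (ii) 0.85 R_nwl + 1.5 R_nwt = 290.5 kips.
R_n = max = 290.5 kips [governs: (ii)]; φR_n = 217.9 kips.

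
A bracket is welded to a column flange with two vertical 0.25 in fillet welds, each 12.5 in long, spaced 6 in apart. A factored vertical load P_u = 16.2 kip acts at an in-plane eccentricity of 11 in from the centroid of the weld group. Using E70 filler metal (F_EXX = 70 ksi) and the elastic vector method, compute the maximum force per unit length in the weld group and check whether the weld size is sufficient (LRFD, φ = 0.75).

Total weld length L_w = 25 in. Treat welds as unit-width lines.
Polar moment about centroid: J = 2[d³/12 + d(b/2)²] = 2[12.5³/12 + 12.5×3²] = 550.5 in³.
Direct shear f_v = P/L_w = 16.2 / 25 = 0.648 kip/in (vertical).
Torsion M = P·e = 16.2 × 11 = 178.2 kip·in.
Critical point at (x, y) = (3, 6.25) from centroid. f_tx = M·y/J = 2.023 kip/in; f_ty = M·x/J = 0.9711 kip/in.
Resultant f_max = √[f_tx² + (f_v + f_ty)²] = √[2.023² + (0.648 + 0.9711)²] = 2.591 kip/in.
Capacity per unit length: φr_n = 0.75 × 0.6 × 70 × (0.707 × 0.25) = 5.568 kip/in.
2.591 ≤ 5.568 → adequate.

f_max ≈ 2.59 kip/in; adequate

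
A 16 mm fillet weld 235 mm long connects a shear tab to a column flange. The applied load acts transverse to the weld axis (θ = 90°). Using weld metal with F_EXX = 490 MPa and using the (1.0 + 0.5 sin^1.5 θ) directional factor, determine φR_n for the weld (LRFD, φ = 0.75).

φR_n ≈ 879 kN

t_e = 0.707 × 16 = 11.31 mm; A_we = 11.31 × 235 = 2658 mm².
Directional factor: 1.0 + 0.5 sin^1.5(90°) = 1.5.
F_nw = 0.6 × 490 × 1.5 = 441 MPa.
φR_n = 0.75 × 441 × 2658 × 10⁻³ = 879.2 kN.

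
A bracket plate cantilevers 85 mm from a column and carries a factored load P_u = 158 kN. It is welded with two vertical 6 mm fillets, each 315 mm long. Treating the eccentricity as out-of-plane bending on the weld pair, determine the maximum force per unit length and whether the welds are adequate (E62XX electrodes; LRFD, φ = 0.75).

E62XX → F_EXX = 620 MPa.
L_w = 2 × 315 = 630 mm; section modulus (unit throat) S = 2 × L²/6 = 33080 mm².
Direct shear f_v = P/L_w = 158×10³/630 = 250.8 N/mm.
Moment M = P × e = 158×10³ × 85 = 13430000 N·mm; bending f_b = M/S = 406 N/mm.
f_max = √(f_v² + f_b²) = √(250.8² + 406²) = 477.3 N/mm.
φr_n = 0.75 × 0.6 × 620 × (0.707 × 6) = 1184 N/mm → adequate.

f_max ≈ 477 N/mm; adequate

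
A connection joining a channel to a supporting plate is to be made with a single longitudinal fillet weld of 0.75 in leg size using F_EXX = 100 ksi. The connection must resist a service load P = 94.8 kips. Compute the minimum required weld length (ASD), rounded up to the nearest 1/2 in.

Throat t_e = 0.707 × 0.75 = 0.5302 in.
r_n/Ω = (0.6 × 100 × 0.5302) / 2.0 = 15.91 kip/in.
L_req = P / (r_n/Ω) = 94.8 / 15.91 = 5.959 in total.
Round up → use L = 6 in.

L = 6 in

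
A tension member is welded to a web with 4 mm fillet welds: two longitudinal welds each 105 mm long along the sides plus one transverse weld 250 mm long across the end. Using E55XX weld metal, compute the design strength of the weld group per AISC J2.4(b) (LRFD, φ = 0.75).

E55XX → F_EXX = 550 MPa.
t_e = 0.707 × 4 = 2.828 mm.
R_nwl = 0.6 × 550 × 2.828 × 210 × 10⁻³ = 196 kN (longitudinal, 2 welds).
R_nwt = 0.6 × 550 × 2.828 × 250 × 10⁻³ = 233.3 kN (transverse, base value).
(i) R_nwl + R_nwt = 429.3 kN; (ii) 0.85 R_nwl + 1.5 R_nwt = 516.5 kN.
R_n = max = 516.5 kN [governs: (ii)]; φR_n = 387.4 kN.

φR_n ≈ 387 kN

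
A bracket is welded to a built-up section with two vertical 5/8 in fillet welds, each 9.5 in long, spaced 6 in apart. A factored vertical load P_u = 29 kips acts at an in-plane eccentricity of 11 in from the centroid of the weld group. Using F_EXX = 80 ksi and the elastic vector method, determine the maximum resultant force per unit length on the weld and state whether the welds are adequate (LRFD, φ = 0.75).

Total weld length L_w = 19 in. Treat welds as unit-width lines.
Polar moment about centroid: J = 2[d³/12 + d(b/2)²] = 2[9.5³/12 + 9.5×3²] = 313.9 in³.
Direct shear f_v = P/L_w = 29 / 19 = 1.526 kip/in (vertical).
Torsion M = P·e = 29 × 11 = 319 kip·in.
Critical point at (x, y) = (3, 4.75) from centroid. f_tx = M·y/J = 4.827 kip/in; f_ty = M·x/J = 3.049 kip/in.
Resultant f_max = √[f_tx² + (f_v + f_ty)²] = √[4.827² + (1.526 + 3.049)²] = 6.651 kip/in.
Capacity per unit length: φr_n = 0.75 × 0.6 × 80 × (0.707 × 0.625) = 15.91 kip/in.
6.651 ≤ 15.91 → adequate.

f_max ≈ 6.65 kip/in; adequate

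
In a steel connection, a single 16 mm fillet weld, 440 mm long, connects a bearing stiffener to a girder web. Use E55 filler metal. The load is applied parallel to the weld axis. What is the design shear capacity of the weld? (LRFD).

φR_n ≈ 1230 kN

E55XX → F_EXX = 550 MPa.
Effective throat t_e = 0.707 × 16 = 11.31 mm.
Total length L = 440 mm; A_we = 11.31 × 440 = 4977 mm².
F_nw = 0.6 F_EXX = 0.6 × 550 = 330 MPa.
φR_n = 0.75 × 330 × 4977 × 10⁻³ = 1232 kN.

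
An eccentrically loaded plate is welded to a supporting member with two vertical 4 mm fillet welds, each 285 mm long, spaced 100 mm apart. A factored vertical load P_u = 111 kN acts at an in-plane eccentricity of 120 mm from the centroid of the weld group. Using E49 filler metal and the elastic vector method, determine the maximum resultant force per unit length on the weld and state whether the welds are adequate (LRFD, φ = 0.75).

E49XX → F_EXX = 490 MPa.
Total weld length L_w = 570 mm. Treat welds as unit-width lines.
Polar moment about centroid: J = 2[d³/12 + d(b/2)²] = 2[285³/12 + 285×50²] = 5283000 mm³.
Direct shear f_v = P/L_w = 111×10³ / 570 = 194.7 N/mm (vertical).
Torsion M = P·e = 111×10³ × 120 = 13320000 N·mm.
Critical point at (x, y) = (50, 142.5) from centroid. f_tx = M·y/J = 359.3 N/mm; f_ty = M·x/J = 126.1 N/mm.
Resultant f_max = √[f_tx² + (f_v + f_ty)²] = √[359.3² + (194.7 + 126.1)²] = 481.7 N/mm.
Capacity per unit length: φr_n = 0.75 × 0.6 × 490 × (0.707 × 4) = 623.6 N/mm.
481.7 ≤ 623.6 → adequate.

f_max ≈ 482 N/mm; adequate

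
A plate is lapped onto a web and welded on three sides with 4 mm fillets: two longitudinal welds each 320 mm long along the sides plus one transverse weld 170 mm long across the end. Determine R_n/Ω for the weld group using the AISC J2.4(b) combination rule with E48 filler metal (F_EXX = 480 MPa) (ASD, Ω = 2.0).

t_e = 0.707 × 4 = 2.828 mm.
R_nwl = 0.6 × 480 × 2.828 × 640 × 10⁻³ = 521.3 kN (longitudinal, 2 welds).
R_nwt = 0.6 × 480 × 2.828 × 170 × 10⁻³ = 138.5 kN (transverse, base value).
(i) R_nwl + R_nwt = 659.7 kN; (ii) 0.85 R_nwl + 1.5 R_nwt = 650.8 kN.
R_n = max = 659.7 kN [governs: (i)]; R_n/Ω = 329.9 kN.

R_n/Ω ≈ 330 kN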